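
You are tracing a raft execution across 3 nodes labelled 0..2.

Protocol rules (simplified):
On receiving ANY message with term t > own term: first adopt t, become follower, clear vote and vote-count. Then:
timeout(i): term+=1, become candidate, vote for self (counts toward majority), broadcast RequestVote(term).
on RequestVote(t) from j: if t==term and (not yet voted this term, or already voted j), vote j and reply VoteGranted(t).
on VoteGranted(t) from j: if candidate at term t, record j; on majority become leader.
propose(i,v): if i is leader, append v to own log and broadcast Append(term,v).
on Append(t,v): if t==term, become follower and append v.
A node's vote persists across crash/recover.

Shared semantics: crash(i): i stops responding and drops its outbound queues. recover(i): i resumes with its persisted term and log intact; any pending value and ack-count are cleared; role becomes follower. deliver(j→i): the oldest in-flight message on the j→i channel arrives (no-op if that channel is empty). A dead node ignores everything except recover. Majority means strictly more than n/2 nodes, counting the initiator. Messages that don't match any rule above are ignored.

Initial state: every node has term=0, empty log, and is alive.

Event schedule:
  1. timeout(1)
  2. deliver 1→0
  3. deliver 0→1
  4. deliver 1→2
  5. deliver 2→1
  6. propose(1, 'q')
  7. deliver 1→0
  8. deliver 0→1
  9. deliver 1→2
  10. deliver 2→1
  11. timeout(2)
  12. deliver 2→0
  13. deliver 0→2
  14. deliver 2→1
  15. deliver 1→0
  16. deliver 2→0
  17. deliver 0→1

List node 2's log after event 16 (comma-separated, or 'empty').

e1 timeout(1): 1[cand,t=1,-]
e2 deliver 1→0: 0[foll,t=1,-]
e3 deliver 0→1: 1[lead,t=1,-]
e4 deliver 1→2: 2[foll,t=1,-]
e5 deliver 2→1: ·
e6 propose(1,'q'): 1[lead,t=1,q]
e7 deliver 1→0: 0[foll,t=1,q]
e8 deliver 0→1: ·
e9 deliver 1→2: 2[foll,t=1,q]
e10 deliver 2→1: ·
e11 timeout(2): 2[cand,t=2,q]
e12 deliver 2→0: 0[foll,t=2,q]
e13 deliver 0→2: 2[lead,t=2,q]
e14 deliver 2→1: 1[foll,t=2,q]
e15 deliver 1→0: ·
e16 deliver 2→0: ·

q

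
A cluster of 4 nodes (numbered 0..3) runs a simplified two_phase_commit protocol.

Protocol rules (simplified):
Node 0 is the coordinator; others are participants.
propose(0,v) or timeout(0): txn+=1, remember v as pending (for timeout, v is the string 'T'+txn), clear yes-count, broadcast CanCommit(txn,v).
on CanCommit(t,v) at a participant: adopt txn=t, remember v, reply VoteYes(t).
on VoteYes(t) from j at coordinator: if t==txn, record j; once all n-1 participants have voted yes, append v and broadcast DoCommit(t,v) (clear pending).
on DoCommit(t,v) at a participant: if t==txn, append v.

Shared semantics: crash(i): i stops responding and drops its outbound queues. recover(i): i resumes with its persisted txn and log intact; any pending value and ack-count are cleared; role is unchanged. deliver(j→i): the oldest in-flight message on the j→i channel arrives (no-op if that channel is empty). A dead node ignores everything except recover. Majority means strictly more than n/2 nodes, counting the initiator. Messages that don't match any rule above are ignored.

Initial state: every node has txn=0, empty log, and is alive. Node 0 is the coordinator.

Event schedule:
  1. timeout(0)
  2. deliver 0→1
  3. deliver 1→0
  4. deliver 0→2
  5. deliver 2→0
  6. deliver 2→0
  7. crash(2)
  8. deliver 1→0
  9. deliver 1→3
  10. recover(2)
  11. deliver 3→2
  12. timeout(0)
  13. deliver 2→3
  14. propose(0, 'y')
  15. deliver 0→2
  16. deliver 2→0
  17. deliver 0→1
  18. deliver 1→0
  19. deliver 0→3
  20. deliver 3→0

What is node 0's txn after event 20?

1. timeout(0):  <0:coor t1 ->
2. deliver 0→1:  <1:part t1 ->
3. deliver 1→0:  nop
4. deliver 0→2:  <2:part t1 ->
5. deliver 2→0:  nop
6. deliver 2→0:  nop
7. crash(2):  <2:✗part t1 ->
8. deliver 1→0:  nop
9. deliver 1→3:  nop
10. recover(2):  <2:part t1 ->
11. deliver 3→2:  nop
12. timeout(0):  <0:coor t2 ->
13. deliver 2→3:  nop
14. propose(0,'y'):  <0:coor t3 ->
15. deliver 0→2:  <2:part t2 ->
16. deliver 2→0:  nop
17. deliver 0→1:  <1:part t2 ->
18. deliver 1→0:  nop
19. deliver 0→3:  <3:part t1 ->
20. deliver 3→0:  nop

3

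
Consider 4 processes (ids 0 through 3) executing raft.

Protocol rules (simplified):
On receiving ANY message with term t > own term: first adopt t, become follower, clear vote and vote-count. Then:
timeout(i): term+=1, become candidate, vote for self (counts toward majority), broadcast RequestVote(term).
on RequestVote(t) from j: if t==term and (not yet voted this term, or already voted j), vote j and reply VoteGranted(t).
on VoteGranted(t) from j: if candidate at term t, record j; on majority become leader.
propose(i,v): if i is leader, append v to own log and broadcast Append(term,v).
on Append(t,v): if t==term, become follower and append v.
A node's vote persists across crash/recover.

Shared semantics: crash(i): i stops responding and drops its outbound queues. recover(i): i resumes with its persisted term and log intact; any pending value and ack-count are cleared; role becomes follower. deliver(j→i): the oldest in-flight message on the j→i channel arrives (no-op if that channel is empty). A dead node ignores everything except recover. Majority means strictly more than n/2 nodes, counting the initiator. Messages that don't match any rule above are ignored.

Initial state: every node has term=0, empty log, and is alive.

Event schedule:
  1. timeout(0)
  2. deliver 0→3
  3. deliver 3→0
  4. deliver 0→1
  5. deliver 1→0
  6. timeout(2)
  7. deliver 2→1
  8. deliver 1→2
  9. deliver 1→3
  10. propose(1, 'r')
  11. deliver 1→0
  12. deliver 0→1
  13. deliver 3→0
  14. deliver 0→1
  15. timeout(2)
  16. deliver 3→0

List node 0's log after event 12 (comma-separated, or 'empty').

empty

1. timeout(0):  <0:cand t1 ->
2. deliver 0→3:  <3:foll t1 ->
3. deliver 3→0:  nop
4. deliver 0→1:  <1:foll t1 ->
5. deliver 1→0:  <0:lead t1 ->
6. timeout(2):  <2:cand t1 ->
7. deliver 2→1:  nop
8. deliver 1→2:  nop
9. deliver 1→3:  nop
10. propose(1,'r'):  nop
11. deliver 1→0:  nop
12. deliver 0→1:  nop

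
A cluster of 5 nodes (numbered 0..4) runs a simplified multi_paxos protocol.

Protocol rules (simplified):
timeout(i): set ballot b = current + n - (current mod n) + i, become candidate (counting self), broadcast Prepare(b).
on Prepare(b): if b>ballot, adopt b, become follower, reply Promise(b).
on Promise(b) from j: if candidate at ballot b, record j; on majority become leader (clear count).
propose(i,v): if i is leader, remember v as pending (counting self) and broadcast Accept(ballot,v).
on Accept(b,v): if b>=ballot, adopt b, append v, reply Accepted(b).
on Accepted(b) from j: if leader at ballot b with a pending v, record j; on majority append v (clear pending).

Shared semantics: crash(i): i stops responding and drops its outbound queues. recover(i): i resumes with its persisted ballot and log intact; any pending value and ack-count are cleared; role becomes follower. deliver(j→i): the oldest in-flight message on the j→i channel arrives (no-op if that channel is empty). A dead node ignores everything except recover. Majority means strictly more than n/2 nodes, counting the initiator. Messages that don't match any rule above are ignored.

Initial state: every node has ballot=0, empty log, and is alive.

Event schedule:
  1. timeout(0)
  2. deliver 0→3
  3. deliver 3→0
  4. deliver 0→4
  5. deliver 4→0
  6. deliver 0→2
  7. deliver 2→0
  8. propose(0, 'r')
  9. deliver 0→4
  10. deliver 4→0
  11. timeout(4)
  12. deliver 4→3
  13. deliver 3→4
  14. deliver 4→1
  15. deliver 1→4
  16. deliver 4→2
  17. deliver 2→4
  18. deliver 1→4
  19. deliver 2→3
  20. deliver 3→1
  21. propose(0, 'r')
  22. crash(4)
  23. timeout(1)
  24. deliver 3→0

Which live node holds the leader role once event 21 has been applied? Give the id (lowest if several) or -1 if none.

0

after 1 — timeout(0): n0:cand/b5/[-]
after 2 — deliver 0→3: n3:foll/b5/[-]
after 3 — deliver 3→0: ·
after 4 — deliver 0→4: n4:foll/b5/[-]
after 5 — deliver 4→0: n0:lead/b5/[-]
after 6 — deliver 0→2: n2:foll/b5/[-]
after 7 — deliver 2→0: ·
after 8 — propose(0,'r'): ·
after 9 — deliver 0→4: n4:foll/b5/[r]
after 10 — deliver 4→0: ·
after 11 — timeout(4): n4:cand/b14/[r]
after 12 — deliver 4→3: n3:foll/b14/[-]
after 13 — deliver 3→4: ·
after 14 — deliver 4→1: n1:foll/b14/[-]
after 15 — deliver 1→4: n4:lead/b14/[r]
after 16 — deliver 4→2: n2:foll/b14/[-]
after 17 — deliver 2→4: ·
after 18 — deliver 1→4: ·
after 19 — deliver 2→3: ·
after 20 — deliver 3→1: ·
after 21 — propose(0,'r'): ·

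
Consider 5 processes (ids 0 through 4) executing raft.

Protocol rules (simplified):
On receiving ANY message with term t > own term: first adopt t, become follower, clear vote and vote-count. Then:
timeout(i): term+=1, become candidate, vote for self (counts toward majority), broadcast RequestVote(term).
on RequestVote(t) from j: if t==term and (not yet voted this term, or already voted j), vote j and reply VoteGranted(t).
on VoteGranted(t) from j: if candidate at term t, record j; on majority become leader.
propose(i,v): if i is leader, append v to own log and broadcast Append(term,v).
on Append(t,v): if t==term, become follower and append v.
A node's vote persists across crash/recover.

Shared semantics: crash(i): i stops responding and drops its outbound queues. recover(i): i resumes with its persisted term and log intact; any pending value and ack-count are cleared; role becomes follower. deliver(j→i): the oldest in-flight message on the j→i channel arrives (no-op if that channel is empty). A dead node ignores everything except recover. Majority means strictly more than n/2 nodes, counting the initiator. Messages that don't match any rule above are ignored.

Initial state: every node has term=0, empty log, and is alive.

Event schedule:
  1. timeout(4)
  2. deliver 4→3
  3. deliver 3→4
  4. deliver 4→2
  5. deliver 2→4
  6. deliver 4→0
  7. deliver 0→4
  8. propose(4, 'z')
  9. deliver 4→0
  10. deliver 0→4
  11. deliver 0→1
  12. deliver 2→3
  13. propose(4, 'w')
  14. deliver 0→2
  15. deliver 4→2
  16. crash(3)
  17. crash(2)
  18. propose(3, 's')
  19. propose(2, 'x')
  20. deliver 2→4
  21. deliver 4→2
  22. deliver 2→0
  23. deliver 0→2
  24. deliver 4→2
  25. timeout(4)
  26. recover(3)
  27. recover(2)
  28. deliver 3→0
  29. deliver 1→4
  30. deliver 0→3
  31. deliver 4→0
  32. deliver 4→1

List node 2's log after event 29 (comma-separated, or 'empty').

z

after 1 — timeout(4): n4:cand/t1/[-]
after 2 — deliver 4→3: n3:foll/t1/[-]
after 3 — deliver 3→4: ·
after 4 — deliver 4→2: n2:foll/t1/[-]
after 5 — deliver 2→4: n4:lead/t1/[-]
after 6 — deliver 4→0: n0:foll/t1/[-]
after 7 — deliver 0→4: ·
after 8 — propose(4,'z'): n4:lead/t1/[z]
after 9 — deliver 4→0: n0:foll/t1/[z]
after 10 — deliver 0→4: ·
after 11 — deliver 0→1: ·
after 12 — deliver 2→3: ·
after 13 — propose(4,'w'): n4:lead/t1/[z,w]
after 14 — deliver 0→2: ·
after 15 — deliver 4→2: n2:foll/t1/[z]
after 16 — crash(3): n3:✗foll/t1/[-]
after 17 — crash(2): n2:✗foll/t1/[z]
after 18 — propose(3,'s'): ·
after 19 — propose(2,'x'): ·
after 20 — deliver 2→4: ·
after 21 — deliver 4→2: ·
after 22 — deliver 2→0: ·
after 23 — deliver 0→2: ·
after 24 — deliver 4→2: ·
after 25 — timeout(4): n4:cand/t2/[z,w]
after 26 — recover(3): n3:foll/t1/[-]
after 27 — recover(2): n2:foll/t1/[z]
after 28 — deliver 3→0: ·
after 29 — deliver 1→4: ·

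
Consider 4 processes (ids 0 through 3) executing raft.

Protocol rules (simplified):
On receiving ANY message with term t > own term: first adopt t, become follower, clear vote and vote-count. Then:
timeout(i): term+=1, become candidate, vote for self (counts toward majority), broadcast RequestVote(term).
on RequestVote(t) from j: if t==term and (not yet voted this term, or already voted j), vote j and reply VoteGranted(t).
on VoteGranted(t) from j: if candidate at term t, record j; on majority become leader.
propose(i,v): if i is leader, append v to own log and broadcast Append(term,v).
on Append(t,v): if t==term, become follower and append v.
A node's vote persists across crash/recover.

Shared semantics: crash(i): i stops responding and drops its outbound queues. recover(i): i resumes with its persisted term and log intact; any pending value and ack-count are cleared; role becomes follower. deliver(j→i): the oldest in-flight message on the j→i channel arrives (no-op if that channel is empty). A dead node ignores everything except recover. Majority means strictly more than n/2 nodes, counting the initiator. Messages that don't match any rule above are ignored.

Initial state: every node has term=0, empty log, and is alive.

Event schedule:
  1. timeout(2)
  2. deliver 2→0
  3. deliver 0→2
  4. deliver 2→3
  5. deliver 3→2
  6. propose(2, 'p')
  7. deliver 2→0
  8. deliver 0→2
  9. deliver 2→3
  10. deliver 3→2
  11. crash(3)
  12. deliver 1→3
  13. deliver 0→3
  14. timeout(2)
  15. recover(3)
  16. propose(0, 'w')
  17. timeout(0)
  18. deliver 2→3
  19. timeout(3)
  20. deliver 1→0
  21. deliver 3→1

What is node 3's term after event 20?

after 1 — timeout(2): n2:cand/t1/[-]
after 2 — deliver 2→0: n0:foll/t1/[-]
after 3 — deliver 0→2: ·
after 4 — deliver 2→3: n3:foll/t1/[-]
after 5 — deliver 3→2: n2:lead/t1/[-]
after 6 — propose(2,'p'): n2:lead/t1/[p]
after 7 — deliver 2→0: n0:foll/t1/[p]
after 8 — deliver 0→2: ·
after 9 — deliver 2→3: n3:foll/t1/[p]
after 10 — deliver 3→2: ·
after 11 — crash(3): n3:✗foll/t1/[p]
after 12 — deliver 1→3: ·
after 13 — deliver 0→3: ·
after 14 — timeout(2): n2:cand/t2/[p]
after 15 — recover(3): n3:foll/t1/[p]
after 16 — propose(0,'w'): ·
after 17 — timeout(0): n0:cand/t2/[p]
after 18 — deliver 2→3: n3:foll/t2/[p]
after 19 — timeout(3): n3:cand/t3/[p]
after 20 — deliver 1→0: ·

3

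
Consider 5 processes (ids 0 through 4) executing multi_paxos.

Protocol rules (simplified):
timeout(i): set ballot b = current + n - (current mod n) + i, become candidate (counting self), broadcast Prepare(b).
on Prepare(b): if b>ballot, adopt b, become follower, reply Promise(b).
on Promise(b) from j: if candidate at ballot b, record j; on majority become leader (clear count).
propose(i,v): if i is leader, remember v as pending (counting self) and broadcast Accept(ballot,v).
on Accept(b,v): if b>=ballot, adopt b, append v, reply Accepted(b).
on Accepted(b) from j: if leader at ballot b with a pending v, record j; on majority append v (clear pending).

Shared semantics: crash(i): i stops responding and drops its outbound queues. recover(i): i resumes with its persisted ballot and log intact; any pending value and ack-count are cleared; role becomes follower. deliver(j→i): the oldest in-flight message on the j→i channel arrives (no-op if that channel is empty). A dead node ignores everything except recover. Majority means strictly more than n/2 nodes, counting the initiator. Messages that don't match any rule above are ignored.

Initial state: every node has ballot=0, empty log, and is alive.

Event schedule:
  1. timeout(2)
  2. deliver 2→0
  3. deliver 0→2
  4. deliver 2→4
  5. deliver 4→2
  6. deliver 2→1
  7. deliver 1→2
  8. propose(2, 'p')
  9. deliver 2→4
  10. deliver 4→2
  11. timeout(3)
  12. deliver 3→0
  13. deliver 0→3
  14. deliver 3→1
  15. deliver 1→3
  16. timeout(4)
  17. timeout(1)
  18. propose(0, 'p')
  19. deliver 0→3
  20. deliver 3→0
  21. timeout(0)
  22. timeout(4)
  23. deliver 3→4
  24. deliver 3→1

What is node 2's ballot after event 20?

[1] timeout(2) → N2(cand b7 [-])
[2] deliver 2→0 → N0(foll b7 [-])
[3] deliver 0→2 → ∅
[4] deliver 2→4 → N4(foll b7 [-])
[5] deliver 4→2 → N2(lead b7 [-])
[6] deliver 2→1 → N1(foll b7 [-])
[7] deliver 1→2 → ∅
[8] propose(2,'p') → ∅
[9] deliver 2→4 → N4(foll b7 [p])
[10] deliver 4→2 → ∅
[11] timeout(3) → N3(cand b8 [-])
[12] deliver 3→0 → N0(foll b8 [-])
[13] deliver 0→3 → ∅
[14] deliver 3→1 → N1(foll b8 [-])
[15] deliver 1→3 → N3(lead b8 [-])
[16] timeout(4) → N4(cand b14 [p])
[17] timeout(1) → N1(cand b11 [-])
[18] propose(0,'p') → ∅
[19] deliver 0→3 → ∅
[20] deliver 3→0 → ∅

7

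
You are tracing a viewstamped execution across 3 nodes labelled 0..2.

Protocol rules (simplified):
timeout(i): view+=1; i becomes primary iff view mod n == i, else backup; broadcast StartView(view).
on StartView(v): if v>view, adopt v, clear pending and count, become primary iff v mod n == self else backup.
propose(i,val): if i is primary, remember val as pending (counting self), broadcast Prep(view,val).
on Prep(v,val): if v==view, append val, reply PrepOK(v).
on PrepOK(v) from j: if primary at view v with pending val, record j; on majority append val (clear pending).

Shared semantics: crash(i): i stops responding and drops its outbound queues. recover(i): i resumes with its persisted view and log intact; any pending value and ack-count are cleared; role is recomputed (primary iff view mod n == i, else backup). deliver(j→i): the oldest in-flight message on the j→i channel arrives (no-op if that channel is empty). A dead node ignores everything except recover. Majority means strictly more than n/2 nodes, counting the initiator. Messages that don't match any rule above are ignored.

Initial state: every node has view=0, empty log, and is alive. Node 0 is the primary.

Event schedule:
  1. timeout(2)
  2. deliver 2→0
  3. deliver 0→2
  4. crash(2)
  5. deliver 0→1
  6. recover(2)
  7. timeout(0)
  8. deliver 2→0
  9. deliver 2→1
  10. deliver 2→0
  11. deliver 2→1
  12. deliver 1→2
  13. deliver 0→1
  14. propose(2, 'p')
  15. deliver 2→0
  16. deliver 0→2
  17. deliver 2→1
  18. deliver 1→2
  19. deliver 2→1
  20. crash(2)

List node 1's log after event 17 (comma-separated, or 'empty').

empty

e1 timeout(2): 2[back,v=1,-]
e2 deliver 2→0: 0[back,v=1,-]
e3 deliver 0→2: ·
e4 crash(2): 2[✗back,v=1,-]
e5 deliver 0→1: ·
e6 recover(2): 2[back,v=1,-]
e7 timeout(0): 0[back,v=2,-]
e8 deliver 2→0: ·
e9 deliver 2→1: ·
e10 deliver 2→0: ·
e11 deliver 2→1: ·
e12 deliver 1→2: ·
e13 deliver 0→1: 1[back,v=2,-]
e14 propose(2,'p'): ·
e15 deliver 2→0: ·
e16 deliver 0→2: 2[prim,v=2,-]
e17 deliver 2→1: ·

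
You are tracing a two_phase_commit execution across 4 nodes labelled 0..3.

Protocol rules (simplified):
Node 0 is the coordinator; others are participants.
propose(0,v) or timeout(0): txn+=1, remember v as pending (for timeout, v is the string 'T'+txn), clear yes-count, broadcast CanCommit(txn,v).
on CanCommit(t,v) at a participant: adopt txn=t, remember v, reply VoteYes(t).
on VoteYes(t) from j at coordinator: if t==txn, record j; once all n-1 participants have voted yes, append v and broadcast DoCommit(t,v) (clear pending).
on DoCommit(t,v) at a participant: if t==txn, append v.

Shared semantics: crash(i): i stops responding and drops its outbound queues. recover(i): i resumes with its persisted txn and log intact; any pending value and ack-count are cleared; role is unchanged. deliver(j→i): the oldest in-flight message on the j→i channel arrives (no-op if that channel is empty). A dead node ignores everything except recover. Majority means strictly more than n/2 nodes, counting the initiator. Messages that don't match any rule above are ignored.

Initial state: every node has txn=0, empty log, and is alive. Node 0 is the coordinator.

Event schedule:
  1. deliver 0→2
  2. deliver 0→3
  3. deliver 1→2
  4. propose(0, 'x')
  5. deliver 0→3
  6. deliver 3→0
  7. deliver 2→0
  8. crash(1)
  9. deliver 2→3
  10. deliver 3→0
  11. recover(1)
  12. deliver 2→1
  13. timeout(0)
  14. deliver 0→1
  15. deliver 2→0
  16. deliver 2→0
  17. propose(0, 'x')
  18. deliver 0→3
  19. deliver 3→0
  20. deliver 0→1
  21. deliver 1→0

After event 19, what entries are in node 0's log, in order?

empty

[1] deliver 0→2 → ∅
[2] deliver 0→3 → ∅
[3] deliver 1→2 → ∅
[4] propose(0,'x') → N0(coor t1 [-])
[5] deliver 0→3 → N3(part t1 [-])
[6] deliver 3→0 → ∅
[7] deliver 2→0 → ∅
[8] crash(1) → N1(✗part t0 [-])
[9] deliver 2→3 → ∅
[10] deliver 3→0 → ∅
[11] recover(1) → N1(part t0 [-])
[12] deliver 2→1 → ∅
[13] timeout(0) → N0(coor t2 [-])
[14] deliver 0→1 → N1(part t1 [-])
[15] deliver 2→0 → ∅
[16] deliver 2→0 → ∅
[17] propose(0,'x') → N0(coor t3 [-])
[18] deliver 0→3 → N3(part t2 [-])
[19] deliver 3→0 → ∅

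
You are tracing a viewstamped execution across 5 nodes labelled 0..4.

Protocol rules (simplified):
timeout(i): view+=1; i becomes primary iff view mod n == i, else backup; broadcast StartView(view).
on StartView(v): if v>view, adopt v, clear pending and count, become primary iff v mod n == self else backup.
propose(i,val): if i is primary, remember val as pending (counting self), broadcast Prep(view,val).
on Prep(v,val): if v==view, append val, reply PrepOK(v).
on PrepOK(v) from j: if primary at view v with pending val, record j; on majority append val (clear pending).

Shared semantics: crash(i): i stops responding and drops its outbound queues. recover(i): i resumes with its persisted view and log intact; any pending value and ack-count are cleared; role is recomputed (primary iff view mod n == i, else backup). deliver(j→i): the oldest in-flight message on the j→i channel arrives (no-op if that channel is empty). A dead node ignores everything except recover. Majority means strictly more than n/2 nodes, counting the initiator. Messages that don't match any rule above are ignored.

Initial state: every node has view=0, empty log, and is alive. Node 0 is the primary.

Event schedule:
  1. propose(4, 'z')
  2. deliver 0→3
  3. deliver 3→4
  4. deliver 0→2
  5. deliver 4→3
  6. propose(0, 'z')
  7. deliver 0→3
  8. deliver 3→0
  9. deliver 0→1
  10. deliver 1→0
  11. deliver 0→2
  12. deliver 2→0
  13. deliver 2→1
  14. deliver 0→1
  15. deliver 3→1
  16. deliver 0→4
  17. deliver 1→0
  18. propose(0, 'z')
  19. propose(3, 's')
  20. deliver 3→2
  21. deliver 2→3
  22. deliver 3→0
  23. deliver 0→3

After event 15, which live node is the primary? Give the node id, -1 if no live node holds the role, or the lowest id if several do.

0

step 1 propose(4,'z'): —
step 2 deliver 0→3: —
step 3 deliver 3→4: —
step 4 deliver 0→2: —
step 5 deliver 4→3: —
step 6 propose(0,'z'): —
step 7 deliver 0→3: 3={back,v=0,log=z}
step 8 deliver 3→0: —
step 9 deliver 0→1: 1={back,v=0,log=z}
step 10 deliver 1→0: 0={prim,v=0,log=z}
step 11 deliver 0→2: 2={back,v=0,log=z}
step 12 deliver 2→0: —
step 13 deliver 2→1: —
step 14 deliver 0→1: —
step 15 deliver 3→1: —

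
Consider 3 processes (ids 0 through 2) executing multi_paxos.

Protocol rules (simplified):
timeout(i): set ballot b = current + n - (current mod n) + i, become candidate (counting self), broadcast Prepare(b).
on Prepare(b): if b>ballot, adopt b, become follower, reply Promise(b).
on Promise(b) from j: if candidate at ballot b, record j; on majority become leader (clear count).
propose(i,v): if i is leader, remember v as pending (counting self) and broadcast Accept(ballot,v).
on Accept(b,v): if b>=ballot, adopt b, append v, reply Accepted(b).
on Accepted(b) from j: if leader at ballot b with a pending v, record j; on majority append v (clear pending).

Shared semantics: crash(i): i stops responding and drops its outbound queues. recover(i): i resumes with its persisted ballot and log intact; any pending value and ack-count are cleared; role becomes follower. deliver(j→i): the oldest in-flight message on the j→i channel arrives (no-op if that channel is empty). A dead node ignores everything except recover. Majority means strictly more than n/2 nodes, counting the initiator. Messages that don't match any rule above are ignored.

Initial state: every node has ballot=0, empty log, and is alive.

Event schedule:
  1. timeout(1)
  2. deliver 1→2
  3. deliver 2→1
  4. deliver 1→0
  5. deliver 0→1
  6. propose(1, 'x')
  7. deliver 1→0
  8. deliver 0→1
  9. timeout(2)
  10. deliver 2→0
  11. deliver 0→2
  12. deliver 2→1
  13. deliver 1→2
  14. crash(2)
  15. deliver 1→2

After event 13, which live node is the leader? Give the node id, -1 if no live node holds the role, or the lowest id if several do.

step 1 timeout(1): 1={cand,b=4,log=-}
step 2 deliver 1→2: 2={foll,b=4,log=-}
step 3 deliver 2→1: 1={lead,b=4,log=-}
step 4 deliver 1→0: 0={foll,b=4,log=-}
step 5 deliver 0→1: —
step 6 propose(1,'x'): —
step 7 deliver 1→0: 0={foll,b=4,log=x}
step 8 deliver 0→1: 1={lead,b=4,log=x}
step 9 timeout(2): 2={cand,b=8,log=-}
step 10 deliver 2→0: 0={foll,b=8,log=x}
step 11 deliver 0→2: 2={lead,b=8,log=-}
step 12 deliver 2→1: 1={foll,b=8,log=x}
step 13 deliver 1→2: —

2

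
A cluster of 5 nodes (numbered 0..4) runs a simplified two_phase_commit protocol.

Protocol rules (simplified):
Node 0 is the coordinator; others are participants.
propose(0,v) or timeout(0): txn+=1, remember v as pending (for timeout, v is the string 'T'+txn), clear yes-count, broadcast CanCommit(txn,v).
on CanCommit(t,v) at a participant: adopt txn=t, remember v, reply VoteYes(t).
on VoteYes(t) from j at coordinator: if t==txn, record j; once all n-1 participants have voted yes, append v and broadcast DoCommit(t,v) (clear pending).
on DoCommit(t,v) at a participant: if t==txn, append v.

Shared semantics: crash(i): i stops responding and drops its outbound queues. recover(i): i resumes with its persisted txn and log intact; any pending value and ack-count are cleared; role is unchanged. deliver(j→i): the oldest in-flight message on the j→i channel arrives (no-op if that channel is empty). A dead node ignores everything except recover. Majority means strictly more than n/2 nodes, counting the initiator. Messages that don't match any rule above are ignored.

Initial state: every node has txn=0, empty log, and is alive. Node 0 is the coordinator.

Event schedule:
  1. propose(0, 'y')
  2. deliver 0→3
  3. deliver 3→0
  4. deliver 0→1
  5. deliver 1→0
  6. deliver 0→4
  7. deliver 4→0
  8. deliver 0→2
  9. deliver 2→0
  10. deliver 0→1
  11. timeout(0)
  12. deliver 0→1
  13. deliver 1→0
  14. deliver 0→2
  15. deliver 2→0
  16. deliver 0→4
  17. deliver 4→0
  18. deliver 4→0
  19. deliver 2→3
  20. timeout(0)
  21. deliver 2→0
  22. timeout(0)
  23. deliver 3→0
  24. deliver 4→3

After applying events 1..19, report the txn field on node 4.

step 1 propose(0,'y'): 0={coor,t=1,log=-}
step 2 deliver 0→3: 3={part,t=1,log=-}
step 3 deliver 3→0: —
step 4 deliver 0→1: 1={part,t=1,log=-}
step 5 deliver 1→0: —
step 6 deliver 0→4: 4={part,t=1,log=-}
step 7 deliver 4→0: —
step 8 deliver 0→2: 2={part,t=1,log=-}
step 9 deliver 2→0: 0={coor,t=1,log=y}
step 10 deliver 0→1: 1={part,t=1,log=y}
step 11 timeout(0): 0={coor,t=2,log=y}
step 12 deliver 0→1: 1={part,t=2,log=y}
step 13 deliver 1→0: —
step 14 deliver 0→2: 2={part,t=1,log=y}
step 15 deliver 2→0: —
step 16 deliver 0→4: 4={part,t=1,log=y}
step 17 deliver 4→0: —
step 18 deliver 4→0: —
step 19 deliver 2→3: —

1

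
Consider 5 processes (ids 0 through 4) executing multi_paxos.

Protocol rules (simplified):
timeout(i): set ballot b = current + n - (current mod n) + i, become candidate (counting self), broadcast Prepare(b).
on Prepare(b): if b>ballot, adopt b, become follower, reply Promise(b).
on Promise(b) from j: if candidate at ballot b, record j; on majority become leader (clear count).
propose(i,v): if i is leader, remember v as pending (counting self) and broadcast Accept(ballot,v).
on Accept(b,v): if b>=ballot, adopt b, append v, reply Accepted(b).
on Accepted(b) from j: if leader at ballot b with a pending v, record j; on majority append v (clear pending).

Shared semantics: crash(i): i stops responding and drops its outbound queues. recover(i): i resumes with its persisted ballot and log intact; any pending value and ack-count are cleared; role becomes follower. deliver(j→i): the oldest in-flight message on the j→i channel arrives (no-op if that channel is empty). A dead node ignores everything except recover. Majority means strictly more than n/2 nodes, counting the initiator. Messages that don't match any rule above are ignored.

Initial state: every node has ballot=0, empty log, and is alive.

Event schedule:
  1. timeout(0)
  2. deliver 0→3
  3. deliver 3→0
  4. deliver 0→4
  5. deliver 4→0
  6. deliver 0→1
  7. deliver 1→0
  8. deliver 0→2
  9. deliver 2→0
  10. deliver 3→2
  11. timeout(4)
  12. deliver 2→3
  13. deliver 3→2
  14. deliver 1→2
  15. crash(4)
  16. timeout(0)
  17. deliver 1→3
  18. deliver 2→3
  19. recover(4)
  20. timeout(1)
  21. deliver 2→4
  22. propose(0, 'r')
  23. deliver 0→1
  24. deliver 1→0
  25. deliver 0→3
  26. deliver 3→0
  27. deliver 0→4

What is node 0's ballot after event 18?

10

after 1 — timeout(0): n0:cand/b5/[-]
after 2 — deliver 0→3: n3:foll/b5/[-]
after 3 — deliver 3→0: ·
after 4 — deliver 0→4: n4:foll/b5/[-]
after 5 — deliver 4→0: n0:lead/b5/[-]
after 6 — deliver 0→1: n1:foll/b5/[-]
after 7 — deliver 1→0: ·
after 8 — deliver 0→2: n2:foll/b5/[-]
after 9 — deliver 2→0: ·
after 10 — deliver 3→2: ·
after 11 — timeout(4): n4:cand/b14/[-]
after 12 — deliver 2→3: ·
after 13 — deliver 3→2: ·
after 14 — deliver 1→2: ·
after 15 — crash(4): n4:✗cand/b14/[-]
after 16 — timeout(0): n0:cand/b10/[-]
after 17 — deliver 1→3: ·
after 18 — deliver 2→3: ·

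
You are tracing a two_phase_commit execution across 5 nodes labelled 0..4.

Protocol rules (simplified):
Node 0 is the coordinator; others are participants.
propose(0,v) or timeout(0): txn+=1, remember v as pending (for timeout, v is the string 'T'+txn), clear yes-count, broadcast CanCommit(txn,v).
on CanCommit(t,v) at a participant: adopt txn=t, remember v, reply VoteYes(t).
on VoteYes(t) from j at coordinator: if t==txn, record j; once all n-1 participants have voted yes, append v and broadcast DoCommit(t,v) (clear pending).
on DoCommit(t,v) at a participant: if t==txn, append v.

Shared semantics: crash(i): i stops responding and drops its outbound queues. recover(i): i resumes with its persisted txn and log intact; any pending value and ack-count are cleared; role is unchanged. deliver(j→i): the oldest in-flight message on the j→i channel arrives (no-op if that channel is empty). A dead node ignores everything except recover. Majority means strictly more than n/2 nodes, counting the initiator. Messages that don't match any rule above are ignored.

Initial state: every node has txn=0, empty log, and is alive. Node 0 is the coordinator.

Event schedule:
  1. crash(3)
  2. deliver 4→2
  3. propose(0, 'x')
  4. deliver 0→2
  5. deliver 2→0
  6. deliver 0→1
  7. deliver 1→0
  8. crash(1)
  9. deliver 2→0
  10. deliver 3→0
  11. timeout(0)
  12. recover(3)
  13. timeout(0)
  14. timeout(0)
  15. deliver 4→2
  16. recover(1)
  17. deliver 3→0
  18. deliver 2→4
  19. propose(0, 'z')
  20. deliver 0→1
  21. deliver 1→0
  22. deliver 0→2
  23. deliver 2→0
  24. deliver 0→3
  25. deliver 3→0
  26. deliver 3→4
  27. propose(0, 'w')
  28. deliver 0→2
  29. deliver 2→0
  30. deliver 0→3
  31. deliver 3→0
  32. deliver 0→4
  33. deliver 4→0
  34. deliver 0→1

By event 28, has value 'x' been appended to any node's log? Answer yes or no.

step 1 crash(3): 3={✗part,t=0,log=-}
step 2 deliver 4→2: —
step 3 propose(0,'x'): 0={coor,t=1,log=-}
step 4 deliver 0→2: 2={part,t=1,log=-}
step 5 deliver 2→0: —
step 6 deliver 0→1: 1={part,t=1,log=-}
step 7 deliver 1→0: —
step 8 crash(1): 1={✗part,t=1,log=-}
step 9 deliver 2→0: —
step 10 deliver 3→0: —
step 11 timeout(0): 0={coor,t=2,log=-}
step 12 recover(3): 3={part,t=0,log=-}
step 13 timeout(0): 0={coor,t=3,log=-}
step 14 timeout(0): 0={coor,t=4,log=-}
step 15 deliver 4→2: —
step 16 recover(1): 1={part,t=1,log=-}
step 17 deliver 3→0: —
step 18 deliver 2→4: —
step 19 propose(0,'z'): 0={coor,t=5,log=-}
step 20 deliver 0→1: 1={part,t=2,log=-}
step 21 deliver 1→0: —
step 22 deliver 0→2: 2={part,t=2,log=-}
step 23 deliver 2→0: —
step 24 deliver 0→3: 3={part,t=1,log=-}
step 25 deliver 3→0: —
step 26 deliver 3→4: —
step 27 propose(0,'w'): 0={coor,t=6,log=-}
step 28 deliver 0→2: 2={part,t=3,log=-}

no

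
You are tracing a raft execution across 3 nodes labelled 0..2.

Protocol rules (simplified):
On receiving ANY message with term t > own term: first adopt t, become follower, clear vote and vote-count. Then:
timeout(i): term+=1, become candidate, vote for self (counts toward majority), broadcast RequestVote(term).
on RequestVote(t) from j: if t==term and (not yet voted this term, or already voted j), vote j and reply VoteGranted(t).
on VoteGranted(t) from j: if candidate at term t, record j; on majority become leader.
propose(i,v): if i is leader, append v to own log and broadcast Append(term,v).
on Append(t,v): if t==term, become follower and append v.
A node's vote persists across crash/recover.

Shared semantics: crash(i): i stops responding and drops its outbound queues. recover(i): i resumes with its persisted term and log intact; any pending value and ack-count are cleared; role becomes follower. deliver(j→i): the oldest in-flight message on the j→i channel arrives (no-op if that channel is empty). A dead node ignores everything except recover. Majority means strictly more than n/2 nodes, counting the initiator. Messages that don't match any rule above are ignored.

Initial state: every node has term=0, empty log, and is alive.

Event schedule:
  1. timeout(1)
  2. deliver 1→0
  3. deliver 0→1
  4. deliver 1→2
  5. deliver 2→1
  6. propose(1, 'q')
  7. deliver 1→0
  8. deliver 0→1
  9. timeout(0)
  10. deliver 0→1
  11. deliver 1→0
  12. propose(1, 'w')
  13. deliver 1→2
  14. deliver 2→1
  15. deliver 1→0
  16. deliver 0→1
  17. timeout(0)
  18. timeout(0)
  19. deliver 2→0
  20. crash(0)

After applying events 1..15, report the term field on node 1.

2

1. timeout(1):  <1:cand t1 ->
2. deliver 1→0:  <0:foll t1 ->
3. deliver 0→1:  <1:lead t1 ->
4. deliver 1→2:  <2:foll t1 ->
5. deliver 2→1:  nop
6. propose(1,'q'):  <1:lead t1 q>
7. deliver 1→0:  <0:foll t1 q>
8. deliver 0→1:  nop
9. timeout(0):  <0:cand t2 q>
10. deliver 0→1:  <1:foll t2 q>
11. deliver 1→0:  <0:lead t2 q>
12. propose(1,'w'):  nop
13. deliver 1→2:  <2:foll t1 q>
14. deliver 2→1:  nop
15. deliver 1→0:  nop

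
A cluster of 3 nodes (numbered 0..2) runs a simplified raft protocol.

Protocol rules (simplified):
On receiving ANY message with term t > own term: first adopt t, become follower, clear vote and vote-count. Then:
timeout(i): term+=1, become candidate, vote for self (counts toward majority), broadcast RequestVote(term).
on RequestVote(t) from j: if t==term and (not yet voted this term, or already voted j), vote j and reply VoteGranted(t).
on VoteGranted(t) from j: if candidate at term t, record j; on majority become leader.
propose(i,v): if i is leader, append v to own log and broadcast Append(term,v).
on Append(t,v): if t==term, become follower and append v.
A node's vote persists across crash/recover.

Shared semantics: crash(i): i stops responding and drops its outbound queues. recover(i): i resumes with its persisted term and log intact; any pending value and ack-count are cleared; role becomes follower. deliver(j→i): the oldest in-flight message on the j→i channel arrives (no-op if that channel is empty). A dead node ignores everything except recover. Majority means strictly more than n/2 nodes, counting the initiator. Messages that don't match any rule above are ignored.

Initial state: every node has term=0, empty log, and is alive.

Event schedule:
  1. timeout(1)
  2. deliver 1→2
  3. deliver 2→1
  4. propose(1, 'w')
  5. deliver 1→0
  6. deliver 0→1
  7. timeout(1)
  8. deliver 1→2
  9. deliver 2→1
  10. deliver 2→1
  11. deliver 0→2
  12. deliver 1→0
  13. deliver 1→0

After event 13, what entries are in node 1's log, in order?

e1 timeout(1): 1[cand,t=1,-]
e2 deliver 1→2: 2[foll,t=1,-]
e3 deliver 2→1: 1[lead,t=1,-]
e4 propose(1,'w'): 1[lead,t=1,w]
e5 deliver 1→0: 0[foll,t=1,-]
e6 deliver 0→1: ·
e7 timeout(1): 1[cand,t=2,w]
e8 deliver 1→2: 2[foll,t=1,w]
e9 deliver 2→1: ·
e10 deliver 2→1: ·
e11 deliver 0→2: ·
e12 deliver 1→0: 0[foll,t=1,w]
e13 deliver 1→0: 0[foll,t=2,w]

w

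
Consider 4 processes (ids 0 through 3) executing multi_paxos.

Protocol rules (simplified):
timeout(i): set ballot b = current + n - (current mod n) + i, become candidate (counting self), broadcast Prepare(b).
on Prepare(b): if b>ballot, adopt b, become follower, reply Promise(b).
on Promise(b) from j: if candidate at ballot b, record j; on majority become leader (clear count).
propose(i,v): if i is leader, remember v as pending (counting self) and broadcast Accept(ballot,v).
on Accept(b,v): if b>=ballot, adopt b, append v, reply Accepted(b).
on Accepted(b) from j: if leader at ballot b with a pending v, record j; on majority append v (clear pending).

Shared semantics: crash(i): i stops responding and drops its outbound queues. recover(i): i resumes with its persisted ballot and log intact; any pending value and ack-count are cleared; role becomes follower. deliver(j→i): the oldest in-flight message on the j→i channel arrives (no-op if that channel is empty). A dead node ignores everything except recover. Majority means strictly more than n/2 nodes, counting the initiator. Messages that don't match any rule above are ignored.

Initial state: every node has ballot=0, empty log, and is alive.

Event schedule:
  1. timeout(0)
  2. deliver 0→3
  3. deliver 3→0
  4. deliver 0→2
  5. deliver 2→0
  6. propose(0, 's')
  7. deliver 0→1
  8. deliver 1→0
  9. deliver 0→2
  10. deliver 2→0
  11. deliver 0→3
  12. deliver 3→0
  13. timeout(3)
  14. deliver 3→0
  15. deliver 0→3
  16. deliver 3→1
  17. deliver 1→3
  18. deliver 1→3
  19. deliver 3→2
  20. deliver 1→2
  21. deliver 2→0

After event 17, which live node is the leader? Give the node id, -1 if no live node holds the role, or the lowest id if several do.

e1 timeout(0): 0[cand,b=4,-]
e2 deliver 0→3: 3[foll,b=4,-]
e3 deliver 3→0: ·
e4 deliver 0→2: 2[foll,b=4,-]
e5 deliver 2→0: 0[lead,b=4,-]
e6 propose(0,'s'): ·
e7 deliver 0→1: 1[foll,b=4,-]
e8 deliver 1→0: ·
e9 deliver 0→2: 2[foll,b=4,s]
e10 deliver 2→0: ·
e11 deliver 0→3: 3[foll,b=4,s]
e12 deliver 3→0: 0[lead,b=4,s]
e13 timeout(3): 3[cand,b=11,s]
e14 deliver 3→0: 0[foll,b=11,s]
e15 deliver 0→3: ·
e16 deliver 3→1: 1[foll,b=11,-]
e17 deliver 1→3: 3[lead,b=11,s]

3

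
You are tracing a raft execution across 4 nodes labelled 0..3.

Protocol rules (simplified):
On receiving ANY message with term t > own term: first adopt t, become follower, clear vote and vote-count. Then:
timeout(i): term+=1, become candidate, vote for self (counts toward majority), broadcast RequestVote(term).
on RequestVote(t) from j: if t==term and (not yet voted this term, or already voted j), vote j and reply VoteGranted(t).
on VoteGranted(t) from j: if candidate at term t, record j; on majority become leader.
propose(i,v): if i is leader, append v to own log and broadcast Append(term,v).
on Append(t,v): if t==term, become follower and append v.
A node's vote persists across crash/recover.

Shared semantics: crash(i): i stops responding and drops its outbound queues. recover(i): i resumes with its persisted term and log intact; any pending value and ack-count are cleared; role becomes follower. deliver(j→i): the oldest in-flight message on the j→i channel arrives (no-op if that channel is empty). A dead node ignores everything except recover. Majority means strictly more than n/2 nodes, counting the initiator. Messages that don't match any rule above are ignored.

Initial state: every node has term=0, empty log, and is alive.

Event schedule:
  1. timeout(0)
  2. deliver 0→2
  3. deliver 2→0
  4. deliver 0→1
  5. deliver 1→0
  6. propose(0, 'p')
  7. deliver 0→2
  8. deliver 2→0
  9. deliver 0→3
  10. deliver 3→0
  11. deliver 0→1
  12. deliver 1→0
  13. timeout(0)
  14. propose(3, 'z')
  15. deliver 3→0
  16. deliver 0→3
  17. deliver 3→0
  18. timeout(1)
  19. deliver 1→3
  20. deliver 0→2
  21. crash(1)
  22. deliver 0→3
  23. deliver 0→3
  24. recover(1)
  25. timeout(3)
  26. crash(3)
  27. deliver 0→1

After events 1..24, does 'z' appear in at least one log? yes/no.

no

after 1 — timeout(0): n0:cand/t1/[-]
after 2 — deliver 0→2: n2:foll/t1/[-]
after 3 — deliver 2→0: ·
after 4 — deliver 0→1: n1:foll/t1/[-]
after 5 — deliver 1→0: n0:lead/t1/[-]
after 6 — propose(0,'p'): n0:lead/t1/[p]
after 7 — deliver 0→2: n2:foll/t1/[p]
after 8 — deliver 2→0: ·
after 9 — deliver 0→3: n3:foll/t1/[-]
after 10 — deliver 3→0: ·
after 11 — deliver 0→1: n1:foll/t1/[p]
after 12 — deliver 1→0: ·
after 13 — timeout(0): n0:cand/t2/[p]
after 14 — propose(3,'z'): ·
after 15 — deliver 3→0: ·
after 16 — deliver 0→3: n3:foll/t1/[p]
after 17 — deliver 3→0: ·
after 18 — timeout(1): n1:cand/t2/[p]
after 19 — deliver 1→3: n3:foll/t2/[p]
after 20 — deliver 0→2: n2:foll/t2/[p]
after 21 — crash(1): n1:✗cand/t2/[p]
after 22 — deliver 0→3: ·
after 23 — deliver 0→3: ·
after 24 — recover(1): n1:foll/t2/[p]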